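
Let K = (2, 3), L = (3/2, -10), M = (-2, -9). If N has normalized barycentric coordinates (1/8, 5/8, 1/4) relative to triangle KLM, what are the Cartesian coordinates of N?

N = (1/8)·K + (5/8)·L + (1/4)·M.
x-coordinate: (1/8)·2 + (5/8)·(3/2) + (1/4)·(-2) = 11/16.
y-coordinate: (1/8)·3 + (5/8)·(-10) + (1/4)·(-9) = -65/8.

(11/16, -65/8)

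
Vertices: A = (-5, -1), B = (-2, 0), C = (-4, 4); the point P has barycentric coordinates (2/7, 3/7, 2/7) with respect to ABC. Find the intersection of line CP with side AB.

Line CP meets AB where the C-coordinate vanishes; zeroing P's C-weight and renormalizing leaves A, B-weights 2/7 : 3/7 → (2/5, 3/5).
So Q = (2/5)·A + (3/5)·B = (-16/5, -2/5).

(-16/5, -2/5)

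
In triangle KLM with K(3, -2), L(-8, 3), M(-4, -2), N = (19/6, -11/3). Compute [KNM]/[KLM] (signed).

[KLM] = ½·(3·(3−(-2)) + (-8)·(-2−(-2)) + (-4)·(-2−3)) = ½·(15 + 0 + 20) = 35/2.
[KNM] = ½·(3·(-11/3−(-2)) + (19/6)·(-2−(-2)) + (-4)·(-2−(-11/3))) = ½·(-5 + 0 − 20/3) = -35/6, so the ratio is (-35/6)/(35/2) = -1/3.

-1/3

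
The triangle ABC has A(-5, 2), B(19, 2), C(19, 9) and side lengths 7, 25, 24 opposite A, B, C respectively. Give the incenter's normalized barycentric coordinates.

The incenter has barycentric coordinates proportional to the opposite side lengths: (7 : 25 : 24).
Normalizing by 7+25+24 = 56 gives (1/8, 25/56, 3/7).

(1/8, 25/56, 3/7)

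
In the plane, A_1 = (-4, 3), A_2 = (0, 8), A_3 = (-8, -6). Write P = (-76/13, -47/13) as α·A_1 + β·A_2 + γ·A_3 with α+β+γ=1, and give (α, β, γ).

Signed area of the reference triangle: [A_1A_2A_3] = ½·((-4)·(8−(-6)) + 0·(-6−3) + (-8)·(3−8)) = ½·(-56 + 0 + 40) = -8.
[PA_2A_3] = ½·((-76/13)·(8−(-6)) + 0·(-6−(-47/13)) + (-8)·(-47/13−8)) = ½·(-1064/13 + 0 + 1208/13) = 72/13, so the A_1-coordinate is (72/13)/(-8) = -9/13.
[A_1PA_3] = ½·((-4)·(-47/13−(-6)) + (-76/13)·(-6−3) + (-8)·(3−(-47/13))) = ½·(-124/13 + 684/13 − 688/13) = -64/13, so the A_2-coordinate is 8/13.
[A_1A_2P] = ½·((-4)·(8−(-47/13)) + 0·(-47/13−3) + (-76/13)·(3−8)) = ½·(-604/13 + 0 + 380/13) = -112/13, so the A_3-coordinate is 14/13.
Check: -9/13 + 8/13 + 14/13 = 1.

(-9/13, 8/13, 14/13)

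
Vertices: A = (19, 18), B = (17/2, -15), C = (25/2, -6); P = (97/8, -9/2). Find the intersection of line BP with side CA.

Barycentric coordinates of P with respect to ABC: (1/4, 1/2, 1/4).
On side CA the B-coordinate is zero; dropping P's B-weight 1/2 and renormalizing the remaining 1/4 : 1/4 gives weights 1/2, 1/2 on C, A.
Q = (1/2)·(25/2, -6) + (1/2)·(19, 18) = (63/4, 6).

(63/4, 6)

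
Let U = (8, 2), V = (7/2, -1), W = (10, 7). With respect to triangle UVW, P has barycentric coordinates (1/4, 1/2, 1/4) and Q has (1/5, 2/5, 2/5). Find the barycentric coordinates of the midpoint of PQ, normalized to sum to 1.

Since both coordinate triples sum to 1, the midpoint's barycentrics are the componentwise average.
(1/4+1/5)/2 = 9/40; similarly 9/20 and 13/40.

(9/40, 9/20, 13/40)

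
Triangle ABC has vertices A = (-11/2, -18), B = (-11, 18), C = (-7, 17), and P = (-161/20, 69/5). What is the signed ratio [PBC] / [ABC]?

[ABC] = ½·((-11/2)·(18−17) + (-11)·(17−(-18)) + (-7)·(-18−18)) = ½·(-11/2 − 385 + 252) = -277/4.
[PBC] = ½·((-161/20)·(18−17) + (-11)·(17−(69/5)) + (-7)·(69/5−18)) = ½·(-161/20 − 176/5 + 147/5) = -277/40, so the ratio is (-277/40)/(-277/4) = 1/10.

1/10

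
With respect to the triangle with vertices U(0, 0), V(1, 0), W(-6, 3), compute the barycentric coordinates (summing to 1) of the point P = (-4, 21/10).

(1/10, 1/5, 7/10)

Signed area of the reference triangle: [UVW] = ½·(0·(0−3) + 1·(3−0) + (-6)·(0−0)) = ½·(0 + 3 + 0) = 3/2.
[PVW] = ½·((-4)·(0−3) + 1·(3−(21/10)) + (-6)·(21/10−0)) = ½·(12 + 9/10 − 63/5) = 3/20, so the U-coordinate is (3/20)/(3/2) = 1/10.
[UPW] = ½·(0·(21/10−3) + (-4)·(3−0) + (-6)·(0−(21/10))) = ½·(0 − 12 + 63/5) = 3/10, so the V-coordinate is 1/5.
[UVP] = ½·(0·(0−(21/10)) + 1·(21/10−0) + (-4)·(0−0)) = ½·(0 + 21/10 + 0) = 21/20, so the W-coordinate is 7/10.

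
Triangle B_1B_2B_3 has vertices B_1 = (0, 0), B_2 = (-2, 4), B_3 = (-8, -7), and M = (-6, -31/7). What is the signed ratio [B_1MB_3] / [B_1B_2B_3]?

1/7

[B_1B_2B_3] = ½·(0·(4−(-7)) + (-2)·(-7−0) + (-8)·(0−4)) = ½·(0 + 14 + 32) = 23.
[B_1MB_3] = ½·(0·(-31/7−(-7)) + (-6)·(-7−0) + (-8)·(0−(-31/7))) = ½·(0 + 42 − 248/7) = 23/7, so the ratio is (23/7)/23 = 1/7.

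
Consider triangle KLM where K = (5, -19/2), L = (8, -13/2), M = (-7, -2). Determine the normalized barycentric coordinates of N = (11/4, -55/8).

Signed area of the reference triangle: [KLM] = ½·(5·(-13/2−(-2)) + 8·(-2−(-19/2)) + (-7)·(-19/2−(-13/2))) = ½·(-45/2 + 60 + 21) = 117/4.
[NLM] = ½·((11/4)·(-13/2−(-2)) + 8·(-2−(-55/8)) + (-7)·(-55/8−(-13/2))) = ½·(-99/8 + 39 + 21/8) = 117/8, so the K-coordinate is (117/8)/(117/4) = 1/2.
[KNM] = ½·(5·(-55/8−(-2)) + (11/4)·(-2−(-19/2)) + (-7)·(-19/2−(-55/8))) = ½·(-195/8 + 165/8 + 147/8) = 117/16, so the L-coordinate is 1/4.
[KLN] = ½·(5·(-13/2−(-55/8)) + 8·(-55/8−(-19/2)) + (11/4)·(-19/2−(-13/2))) = ½·(15/8 + 21 − 33/4) = 117/16, so the M-coordinate is 1/4.
Check: 1/2 + 1/4 + 1/4 = 1.

(1/2, 1/4, 1/4)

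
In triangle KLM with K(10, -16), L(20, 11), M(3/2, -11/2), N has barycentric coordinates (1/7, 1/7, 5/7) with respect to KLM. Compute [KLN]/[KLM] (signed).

The signed ratio [KLN]/[KLM] equals the barycentric coordinate of N at vertex M, which is 5/7.

5/7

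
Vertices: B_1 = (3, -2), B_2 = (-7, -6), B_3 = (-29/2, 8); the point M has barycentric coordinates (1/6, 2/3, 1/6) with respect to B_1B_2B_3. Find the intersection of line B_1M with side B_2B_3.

(-17/2, -16/5)

Line B_1M meets B_2B_3 where the B_1-coordinate vanishes; zeroing M's B_1-weight and renormalizing leaves B_2, B_3-weights 2/3 : 1/6 → (4/5, 1/5).
So N = (4/5)·B_2 + (1/5)·B_3 = (-17/2, -16/5).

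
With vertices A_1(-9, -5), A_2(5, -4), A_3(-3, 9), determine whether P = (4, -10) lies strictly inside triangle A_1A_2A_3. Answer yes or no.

Barycentric coordinates of P: (61/190, 106/95, -83/190).
The three coordinates are positive, positive, negative; a point is interior exactly when all three are positive.

no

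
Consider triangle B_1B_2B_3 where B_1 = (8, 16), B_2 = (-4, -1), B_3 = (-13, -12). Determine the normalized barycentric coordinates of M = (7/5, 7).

Signed area of the reference triangle: [B_1B_2B_3] = ½·(8·(-1−(-12)) + (-4)·(-12−16) + (-13)·(16−(-1))) = ½·(88 + 112 − 221) = -21/2.
[MB_2B_3] = ½·((7/5)·(-1−(-12)) + (-4)·(-12−7) + (-13)·(7−(-1))) = ½·(77/5 + 76 − 104) = -63/10, so the B_1-coordinate is (-63/10)/(-21/2) = 3/5.
[B_1MB_3] = ½·(8·(7−(-12)) + (7/5)·(-12−16) + (-13)·(16−7)) = ½·(152 − 196/5 − 117) = -21/10, so the B_2-coordinate is 1/5.
[B_1B_2M] = ½·(8·(-1−7) + (-4)·(7−16) + (7/5)·(16−(-1))) = ½·(-64 + 36 + 119/5) = -21/10, so the B_3-coordinate is 1/5.
Check: 3/5 + 1/5 + 1/5 = 1.

(3/5, 1/5, 1/5)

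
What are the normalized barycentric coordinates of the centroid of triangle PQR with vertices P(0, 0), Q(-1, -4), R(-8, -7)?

(1/3, 1/3, 1/3)

The centroid is the average of the vertices, so each weight is 1/3.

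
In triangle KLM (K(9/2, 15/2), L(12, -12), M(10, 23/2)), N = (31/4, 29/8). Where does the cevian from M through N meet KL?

Barycentric coordinates of N with respect to KLM: (1/2, 1/4, 1/4).
On side KL the M-coordinate is zero; dropping N's M-weight 1/4 and renormalizing the remaining 1/2 : 1/4 gives weights 2/3, 1/3 on K, L.
J = (2/3)·(9/2, 15/2) + (1/3)·(12, -12) = (7, 1).

(7, 1)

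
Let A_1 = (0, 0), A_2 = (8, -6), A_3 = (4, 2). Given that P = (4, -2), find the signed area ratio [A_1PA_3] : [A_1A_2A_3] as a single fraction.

2/5

[A_1A_2A_3] = ½·(0·(-6−2) + 8·(2−0) + 4·(0−(-6))) = ½·(0 + 16 + 24) = 20.
[A_1PA_3] = ½·(0·(-2−2) + 4·(2−0) + 4·(0−(-2))) = ½·(0 + 8 + 8) = 8, so the ratio is 8/20 = 2/5.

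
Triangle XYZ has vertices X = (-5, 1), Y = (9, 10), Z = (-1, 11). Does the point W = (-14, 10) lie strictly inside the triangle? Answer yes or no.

Barycentric coordinates of W: (23/104, -63/52, 207/104).
The three coordinates are positive, negative, positive; a point is interior exactly when all three are positive.

no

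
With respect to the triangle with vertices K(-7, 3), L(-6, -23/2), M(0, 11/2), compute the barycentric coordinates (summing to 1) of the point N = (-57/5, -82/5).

Signed area of the reference triangle: [KLM] = ½·((-7)·(-23/2−(11/2)) + (-6)·(11/2−3) + 0·(3−(-23/2))) = ½·(119 − 15 + 0) = 52.
[NLM] = ½·((-57/5)·(-23/2−(11/2)) + (-6)·(11/2−(-82/5)) + 0·(-82/5−(-23/2))) = ½·(969/5 − 657/5 + 0) = 156/5, so the K-coordinate is (156/5)/52 = 3/5.
[KNM] = ½·((-7)·(-82/5−(11/2)) + (-57/5)·(11/2−3) + 0·(3−(-82/5))) = ½·(1533/10 − 57/2 + 0) = 312/5, so the L-coordinate is 6/5.
[KLN] = ½·((-7)·(-23/2−(-82/5)) + (-6)·(-82/5−3) + (-57/5)·(3−(-23/2))) = ½·(-343/10 + 582/5 − 1653/10) = -208/5, so the M-coordinate is -4/5.

(3/5, 6/5, -4/5)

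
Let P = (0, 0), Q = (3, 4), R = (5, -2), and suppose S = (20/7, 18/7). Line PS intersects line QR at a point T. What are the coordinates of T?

Barycentric coordinates of S with respect to PQR: (1/7, 5/7, 1/7).
On side QR the P-coordinate is zero; dropping S's P-weight 1/7 and renormalizing the remaining 5/7 : 1/7 gives weights 5/6, 1/6 on Q, R.
T = (5/6)·(3, 4) + (1/6)·(5, -2) = (10/3, 3).

(10/3, 3)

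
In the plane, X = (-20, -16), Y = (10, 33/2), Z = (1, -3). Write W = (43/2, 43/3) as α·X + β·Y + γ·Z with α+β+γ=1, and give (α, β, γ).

(-5/6, 1/3, 3/2)

Signed area of the reference triangle: [XYZ] = ½·((-20)·(33/2−(-3)) + 10·(-3−(-16)) + 1·(-16−(33/2))) = ½·(-390 + 130 − 65/2) = -585/4.
[WYZ] = ½·((43/2)·(33/2−(-3)) + 10·(-3−(43/3)) + 1·(43/3−(33/2))) = ½·(1677/4 − 520/3 − 13/6) = 975/8, so the X-coordinate is (975/8)/(-585/4) = -5/6.
[XWZ] = ½·((-20)·(43/3−(-3)) + (43/2)·(-3−(-16)) + 1·(-16−(43/3))) = ½·(-1040/3 + 559/2 − 91/3) = -195/4, so the Y-coordinate is 1/3.
[XYW] = ½·((-20)·(33/2−(43/3)) + 10·(43/3−(-16)) + (43/2)·(-16−(33/2))) = ½·(-130/3 + 910/3 − 2795/4) = -1755/8, so the Z-coordinate is 3/2.
Check: -5/6 + 1/3 + 3/2 = 1.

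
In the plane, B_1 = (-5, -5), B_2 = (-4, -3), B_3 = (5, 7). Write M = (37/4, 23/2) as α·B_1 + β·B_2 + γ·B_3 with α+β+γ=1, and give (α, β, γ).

(1/4, -3/4, 3/2)

Signed area of the reference triangle: [B_1B_2B_3] = ½·((-5)·(-3−7) + (-4)·(7−(-5)) + 5·(-5−(-3))) = ½·(50 − 48 − 10) = -4.
[MB_2B_3] = ½·((37/4)·(-3−7) + (-4)·(7−(23/2)) + 5·(23/2−(-3))) = ½·(-185/2 + 18 + 145/2) = -1, so the B_1-coordinate is (-1)/(-4) = 1/4.
[B_1MB_3] = ½·((-5)·(23/2−7) + (37/4)·(7−(-5)) + 5·(-5−(23/2))) = ½·(-45/2 + 111 − 165/2) = 3, so the B_2-coordinate is -3/4.
[B_1B_2M] = ½·((-5)·(-3−(23/2)) + (-4)·(23/2−(-5)) + (37/4)·(-5−(-3))) = ½·(145/2 − 66 − 37/2) = -6, so the B_3-coordinate is 3/2.
Check: 1/4 − 3/4 + 3/2 = 1.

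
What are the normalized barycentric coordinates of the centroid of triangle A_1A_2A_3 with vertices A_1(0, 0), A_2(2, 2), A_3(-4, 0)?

The centroid is the average of the vertices, so each weight is 1/3.

(1/3, 1/3, 1/3)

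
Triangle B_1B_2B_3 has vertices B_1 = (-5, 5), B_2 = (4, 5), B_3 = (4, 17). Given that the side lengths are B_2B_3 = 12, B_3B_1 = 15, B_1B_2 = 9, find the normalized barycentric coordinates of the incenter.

(1/3, 5/12, 1/4)

The incenter has barycentric coordinates proportional to the opposite side lengths: (12 : 15 : 9).
Normalizing by 12+15+9 = 36 gives (1/3, 5/12, 1/4).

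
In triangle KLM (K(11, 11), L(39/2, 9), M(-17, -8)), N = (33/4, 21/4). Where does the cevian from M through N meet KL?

Barycentric coordinates of N with respect to KLM: (1/4, 1/2, 1/4).
On side KL the M-coordinate is zero; dropping N's M-weight 1/4 and renormalizing the remaining 1/4 : 1/2 gives weights 1/3, 2/3 on K, L.
J = (1/3)·(11, 11) + (2/3)·(39/2, 9) = (50/3, 29/3).

(50/3, 29/3)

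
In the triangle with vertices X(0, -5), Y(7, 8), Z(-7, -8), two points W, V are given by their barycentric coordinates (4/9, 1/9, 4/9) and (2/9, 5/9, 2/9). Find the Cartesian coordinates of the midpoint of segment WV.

Barycentric coordinates of the midpoint are the average: (1/3, 1/3, 1/3).
Converting: (1/3)·X + (1/3)·Y + (1/3)·Z = (0, -5/3).

(0, -5/3)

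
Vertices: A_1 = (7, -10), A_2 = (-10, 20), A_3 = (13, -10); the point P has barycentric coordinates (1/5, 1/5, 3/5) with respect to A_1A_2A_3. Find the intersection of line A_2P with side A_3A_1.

(23/2, -10)

Line A_2P meets A_3A_1 where the A_2-coordinate vanishes; zeroing P's A_2-weight and renormalizing leaves A_3, A_1-weights 3/5 : 1/5 → (3/4, 1/4).
So Q = (3/4)·A_3 + (1/4)·A_1 = (23/2, -10).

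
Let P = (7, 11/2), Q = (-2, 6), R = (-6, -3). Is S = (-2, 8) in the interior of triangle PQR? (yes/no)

Barycentric coordinates of S: (-8/83, 109/83, -18/83).
The three coordinates are negative, positive, negative; a point is interior exactly when all three are positive.

no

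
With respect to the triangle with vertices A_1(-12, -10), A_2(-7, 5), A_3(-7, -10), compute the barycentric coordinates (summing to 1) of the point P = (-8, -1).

Signed area of the reference triangle: [A_1A_2A_3] = ½·((-12)·(5−(-10)) + (-7)·(-10−(-10)) + (-7)·(-10−5)) = ½·(-180 + 0 + 105) = -75/2.
[PA_2A_3] = ½·((-8)·(5−(-10)) + (-7)·(-10−(-1)) + (-7)·(-1−5)) = ½·(-120 + 63 + 42) = -15/2, so the A_1-coordinate is (-15/2)/(-75/2) = 1/5.
[A_1PA_3] = ½·((-12)·(-1−(-10)) + (-8)·(-10−(-10)) + (-7)·(-10−(-1))) = ½·(-108 + 0 + 63) = -45/2, so the A_2-coordinate is 3/5.
[A_1A_2P] = ½·((-12)·(5−(-1)) + (-7)·(-1−(-10)) + (-8)·(-10−5)) = ½·(-72 − 63 + 120) = -15/2, so the A_3-coordinate is 1/5.

(1/5, 3/5, 1/5)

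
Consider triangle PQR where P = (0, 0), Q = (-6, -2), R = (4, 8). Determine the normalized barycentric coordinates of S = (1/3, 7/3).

(1/2, 1/6, 1/3)

Signed area of the reference triangle: [PQR] = ½·(0·(-2−8) + (-6)·(8−0) + 4·(0−(-2))) = ½·(0 − 48 + 8) = -20.
[SQR] = ½·((1/3)·(-2−8) + (-6)·(8−(7/3)) + 4·(7/3−(-2))) = ½·(-10/3 − 34 + 52/3) = -10, so the P-coordinate is (-10)/(-20) = 1/2.
[PSR] = ½·(0·(7/3−8) + (1/3)·(8−0) + 4·(0−(7/3))) = ½·(0 + 8/3 − 28/3) = -10/3, so the Q-coordinate is 1/6.
[PQS] = ½·(0·(-2−(7/3)) + (-6)·(7/3−0) + (1/3)·(0−(-2))) = ½·(0 − 14 + 2/3) = -20/3, so the R-coordinate is 1/3.
Check: 1/2 + 1/6 + 1/3 = 1.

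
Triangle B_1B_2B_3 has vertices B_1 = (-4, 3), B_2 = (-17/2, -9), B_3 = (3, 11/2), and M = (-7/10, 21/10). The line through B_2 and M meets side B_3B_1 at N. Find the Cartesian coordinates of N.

Barycentric coordinates of M with respect to B_1B_2B_3: (1/5, 1/5, 3/5).
On side B_3B_1 the B_2-coordinate is zero; dropping M's B_2-weight 1/5 and renormalizing the remaining 3/5 : 1/5 gives weights 3/4, 1/4 on B_3, B_1.
N = (3/4)·(3, 11/2) + (1/4)·(-4, 3) = (5/4, 39/8).

(5/4, 39/8)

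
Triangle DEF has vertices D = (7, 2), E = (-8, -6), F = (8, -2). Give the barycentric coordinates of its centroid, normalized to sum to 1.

(1/3, 1/3, 1/3)

The centroid is the average of the vertices, so each weight is 1/3.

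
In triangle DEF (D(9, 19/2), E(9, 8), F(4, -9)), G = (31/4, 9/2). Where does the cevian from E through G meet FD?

(22/3, 10/3)

Barycentric coordinates of G with respect to DEF: (1/2, 1/4, 1/4).
On side FD the E-coordinate is zero; dropping G's E-weight 1/4 and renormalizing the remaining 1/4 : 1/2 gives weights 1/3, 2/3 on F, D.
H = (1/3)·(4, -9) + (2/3)·(9, 19/2) = (22/3, 10/3).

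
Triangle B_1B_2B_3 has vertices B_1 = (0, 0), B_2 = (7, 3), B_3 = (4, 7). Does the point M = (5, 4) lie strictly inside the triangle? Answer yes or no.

yes

Barycentric coordinates of M: (5/37, 19/37, 13/37).
The three coordinates are positive, positive, positive; a point is interior exactly when all three are positive.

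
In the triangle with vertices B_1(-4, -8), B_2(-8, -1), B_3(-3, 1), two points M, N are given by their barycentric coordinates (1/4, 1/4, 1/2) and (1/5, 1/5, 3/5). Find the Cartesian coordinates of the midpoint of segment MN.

(-87/20, -59/40)

Barycentric coordinates of the midpoint are the average: (9/40, 9/40, 11/20).
Converting: (9/40)·B_1 + (9/40)·B_2 + (11/20)·B_3 = (-87/20, -59/40).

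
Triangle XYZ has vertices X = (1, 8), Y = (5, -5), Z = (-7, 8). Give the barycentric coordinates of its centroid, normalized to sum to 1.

The centroid is the average of the vertices, so each weight is 1/3.

(1/3, 1/3, 1/3)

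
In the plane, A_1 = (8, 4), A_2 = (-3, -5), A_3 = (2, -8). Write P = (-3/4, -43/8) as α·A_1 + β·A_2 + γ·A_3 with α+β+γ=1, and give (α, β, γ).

Signed area of the reference triangle: [A_1A_2A_3] = ½·(8·(-5−(-8)) + (-3)·(-8−4) + 2·(4−(-5))) = ½·(24 + 36 + 18) = 39.
[PA_2A_3] = ½·((-3/4)·(-5−(-8)) + (-3)·(-8−(-43/8)) + 2·(-43/8−(-5))) = ½·(-9/4 + 63/8 − 3/4) = 39/16, so the A_1-coordinate is (39/16)/39 = 1/16.
[A_1PA_3] = ½·(8·(-43/8−(-8)) + (-3/4)·(-8−4) + 2·(4−(-43/8))) = ½·(21 + 9 + 75/4) = 195/8, so the A_2-coordinate is 5/8.
[A_1A_2P] = ½·(8·(-5−(-43/8)) + (-3)·(-43/8−4) + (-3/4)·(4−(-5))) = ½·(3 + 225/8 − 27/4) = 195/16, so the A_3-coordinate is 5/16.
Check: 1/16 + 5/8 + 5/16 = 1.

(1/16, 5/8, 5/16)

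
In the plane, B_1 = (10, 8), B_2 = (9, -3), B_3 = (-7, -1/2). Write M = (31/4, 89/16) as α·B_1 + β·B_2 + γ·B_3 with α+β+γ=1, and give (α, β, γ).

(3/4, 1/8, 1/8)

Signed area of the reference triangle: [B_1B_2B_3] = ½·(10·(-3−(-1/2)) + 9·(-1/2−8) + (-7)·(8−(-3))) = ½·(-25 − 153/2 − 77) = -357/4.
[MB_2B_3] = ½·((31/4)·(-3−(-1/2)) + 9·(-1/2−(89/16)) + (-7)·(89/16−(-3))) = ½·(-155/8 − 873/16 − 959/16) = -1071/16, so the B_1-coordinate is (-1071/16)/(-357/4) = 3/4.
[B_1MB_3] = ½·(10·(89/16−(-1/2)) + (31/4)·(-1/2−8) + (-7)·(8−(89/16))) = ½·(485/8 − 527/8 − 273/16) = -357/32, so the B_2-coordinate is 1/8.
[B_1B_2M] = ½·(10·(-3−(89/16)) + 9·(89/16−8) + (31/4)·(8−(-3))) = ½·(-685/8 − 351/16 + 341/4) = -357/32, so the B_3-coordinate is 1/8.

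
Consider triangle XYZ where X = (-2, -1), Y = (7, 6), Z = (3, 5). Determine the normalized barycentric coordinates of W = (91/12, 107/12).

Signed area of the reference triangle: [XYZ] = ½·((-2)·(6−5) + 7·(5−(-1)) + 3·(-1−6)) = ½·(-2 + 42 − 21) = 19/2.
[WYZ] = ½·((91/12)·(6−5) + 7·(5−(107/12)) + 3·(107/12−6)) = ½·(91/12 − 329/12 + 35/4) = -133/24, so the X-coordinate is (-133/24)/(19/2) = -7/12.
[XWZ] = ½·((-2)·(107/12−5) + (91/12)·(5−(-1)) + 3·(-1−(107/12))) = ½·(-47/6 + 91/2 − 119/4) = 95/24, so the Y-coordinate is 5/12.
[XYW] = ½·((-2)·(6−(107/12)) + 7·(107/12−(-1)) + (91/12)·(-1−6)) = ½·(35/6 + 833/12 − 637/12) = 133/12, so the Z-coordinate is 7/6.

(-7/12, 5/12, 7/6)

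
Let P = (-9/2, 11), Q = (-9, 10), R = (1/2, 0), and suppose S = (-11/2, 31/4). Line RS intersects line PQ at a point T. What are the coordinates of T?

(-15/2, 31/3)

Barycentric coordinates of S with respect to PQR: (1/4, 1/2, 1/4).
On side PQ the R-coordinate is zero; dropping S's R-weight 1/4 and renormalizing the remaining 1/4 : 1/2 gives weights 1/3, 2/3 on P, Q.
T = (1/3)·(-9/2, 11) + (2/3)·(-9, 10) = (-15/2, 31/3).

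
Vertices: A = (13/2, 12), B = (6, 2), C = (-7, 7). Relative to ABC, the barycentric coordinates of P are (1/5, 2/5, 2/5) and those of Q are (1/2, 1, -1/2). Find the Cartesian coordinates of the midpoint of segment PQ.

Barycentric coordinates of the midpoint are the average: (7/20, 7/10, -1/20).
Converting: (7/20)·A + (7/10)·B + (-1/20)·C = (273/40, 21/4).

(273/40, 21/4)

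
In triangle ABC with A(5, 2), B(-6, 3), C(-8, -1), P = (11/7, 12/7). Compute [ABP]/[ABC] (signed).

1/7

[ABC] = ½·(5·(3−(-1)) + (-6)·(-1−2) + (-8)·(2−3)) = ½·(20 + 18 + 8) = 23.
[ABP] = ½·(5·(3−(12/7)) + (-6)·(12/7−2) + (11/7)·(2−3)) = ½·(45/7 + 12/7 − 11/7) = 23/7, so the ratio is (23/7)/23 = 1/7.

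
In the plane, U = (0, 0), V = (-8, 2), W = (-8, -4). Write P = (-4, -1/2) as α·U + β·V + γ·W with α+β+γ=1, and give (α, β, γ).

(1/2, 1/4, 1/4)

Signed area of the reference triangle: [UVW] = ½·(0·(2−(-4)) + (-8)·(-4−0) + (-8)·(0−2)) = ½·(0 + 32 + 16) = 24.
[PVW] = ½·((-4)·(2−(-4)) + (-8)·(-4−(-1/2)) + (-8)·(-1/2−2)) = ½·(-24 + 28 + 20) = 12, so the U-coordinate is 12/24 = 1/2.
[UPW] = ½·(0·(-1/2−(-4)) + (-4)·(-4−0) + (-8)·(0−(-1/2))) = ½·(0 + 16 − 4) = 6, so the V-coordinate is 1/4.
[UVP] = ½·(0·(2−(-1/2)) + (-8)·(-1/2−0) + (-4)·(0−2)) = ½·(0 + 4 + 8) = 6, so the W-coordinate is 1/4.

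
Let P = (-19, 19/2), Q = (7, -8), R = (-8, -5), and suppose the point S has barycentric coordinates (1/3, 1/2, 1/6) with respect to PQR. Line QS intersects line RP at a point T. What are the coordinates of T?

Line QS meets RP where the Q-coordinate vanishes; zeroing S's Q-weight and renormalizing leaves R, P-weights 1/6 : 1/3 → (1/3, 2/3).
So T = (1/3)·R + (2/3)·P = (-46/3, 14/3).

(-46/3, 14/3)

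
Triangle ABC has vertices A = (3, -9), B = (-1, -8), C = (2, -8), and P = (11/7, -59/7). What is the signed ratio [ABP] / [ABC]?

2/7

[ABC] = ½·(3·(-8−(-8)) + (-1)·(-8−(-9)) + 2·(-9−(-8))) = ½·(0 − 1 − 2) = -3/2.
[ABP] = ½·(3·(-8−(-59/7)) + (-1)·(-59/7−(-9)) + (11/7)·(-9−(-8))) = ½·(9/7 − 4/7 − 11/7) = -3/7, so the ratio is (-3/7)/(-3/2) = 2/7.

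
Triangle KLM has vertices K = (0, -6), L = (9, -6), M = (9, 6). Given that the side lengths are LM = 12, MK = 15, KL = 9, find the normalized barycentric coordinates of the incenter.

The incenter has barycentric coordinates proportional to the opposite side lengths: (12 : 15 : 9).
Normalizing by 12+15+9 = 36 gives (1/3, 5/12, 1/4).

(1/3, 5/12, 1/4)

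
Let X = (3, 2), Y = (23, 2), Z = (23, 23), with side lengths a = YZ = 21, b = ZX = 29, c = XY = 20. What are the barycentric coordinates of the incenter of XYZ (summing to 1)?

(3/10, 29/70, 2/7)

The incenter has barycentric coordinates proportional to the opposite side lengths: (21 : 29 : 20).
Normalizing by 21+29+20 = 70 gives (3/10, 29/70, 2/7).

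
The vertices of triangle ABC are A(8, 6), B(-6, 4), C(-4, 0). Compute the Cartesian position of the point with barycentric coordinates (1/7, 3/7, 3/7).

(-22/7, 18/7)

P = (1/7)·A + (3/7)·B + (3/7)·C.
x-coordinate: (1/7)·8 + (3/7)·(-6) + (3/7)·(-4) = -22/7.
y-coordinate: (1/7)·6 + (3/7)·4 + (3/7)·0 = 18/7.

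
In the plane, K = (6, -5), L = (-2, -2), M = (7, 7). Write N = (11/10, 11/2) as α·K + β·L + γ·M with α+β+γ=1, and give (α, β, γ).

(-2/5, 7/10, 7/10)

Signed area of the reference triangle: [KLM] = ½·(6·(-2−7) + (-2)·(7−(-5)) + 7·(-5−(-2))) = ½·(-54 − 24 − 21) = -99/2.
[NLM] = ½·((11/10)·(-2−7) + (-2)·(7−(11/2)) + 7·(11/2−(-2))) = ½·(-99/10 − 3 + 105/2) = 99/5, so the K-coordinate is (99/5)/(-99/2) = -2/5.
[KNM] = ½·(6·(11/2−7) + (11/10)·(7−(-5)) + 7·(-5−(11/2))) = ½·(-9 + 66/5 − 147/2) = -693/20, so the L-coordinate is 7/10.
[KLN] = ½·(6·(-2−(11/2)) + (-2)·(11/2−(-5)) + (11/10)·(-5−(-2))) = ½·(-45 − 21 − 33/10) = -693/20, so the M-coordinate is 7/10.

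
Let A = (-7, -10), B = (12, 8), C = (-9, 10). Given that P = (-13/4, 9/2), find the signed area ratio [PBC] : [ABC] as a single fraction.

[ABC] = ½·((-7)·(8−10) + 12·(10−(-10)) + (-9)·(-10−8)) = ½·(14 + 240 + 162) = 208.
[PBC] = ½·((-13/4)·(8−10) + 12·(10−(9/2)) + (-9)·(9/2−8)) = ½·(13/2 + 66 + 63/2) = 52, so the ratio is 52/208 = 1/4.

1/4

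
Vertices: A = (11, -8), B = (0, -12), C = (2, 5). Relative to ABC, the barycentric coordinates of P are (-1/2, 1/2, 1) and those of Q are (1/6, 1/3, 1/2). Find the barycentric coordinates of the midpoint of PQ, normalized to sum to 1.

(-1/6, 5/12, 3/4)

Since both coordinate triples sum to 1, the midpoint's barycentrics are the componentwise average.
(-1/2+1/6)/2 = -1/6; similarly 5/12 and 3/4.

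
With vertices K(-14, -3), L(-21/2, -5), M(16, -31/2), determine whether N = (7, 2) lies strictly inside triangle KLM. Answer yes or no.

Barycentric coordinates of N: (1477/65, -330/13, 238/65).
The three coordinates are positive, negative, positive; a point is interior exactly when all three are positive.

no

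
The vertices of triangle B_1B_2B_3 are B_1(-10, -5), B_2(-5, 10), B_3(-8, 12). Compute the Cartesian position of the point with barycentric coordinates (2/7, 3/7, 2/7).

(-51/7, 44/7)

M = (2/7)·B_1 + (3/7)·B_2 + (2/7)·B_3.
x-coordinate: (2/7)·(-10) + (3/7)·(-5) + (2/7)·(-8) = -51/7.
y-coordinate: (2/7)·(-5) + (3/7)·10 + (2/7)·12 = 44/7.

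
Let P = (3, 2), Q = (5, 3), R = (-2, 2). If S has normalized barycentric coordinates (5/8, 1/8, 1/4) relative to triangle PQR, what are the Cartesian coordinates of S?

S = (5/8)·P + (1/8)·Q + (1/4)·R.
x-coordinate: (5/8)·3 + (1/8)·5 + (1/4)·(-2) = 2.
y-coordinate: (5/8)·2 + (1/8)·3 + (1/4)·2 = 17/8.

(2, 17/8)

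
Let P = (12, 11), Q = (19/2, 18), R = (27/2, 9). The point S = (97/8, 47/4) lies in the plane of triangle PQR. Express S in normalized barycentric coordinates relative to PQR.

Signed area of the reference triangle: [PQR] = ½·(12·(18−9) + (19/2)·(9−11) + (27/2)·(11−18)) = ½·(108 − 19 − 189/2) = -11/4.
[SQR] = ½·((97/8)·(18−9) + (19/2)·(9−(47/4)) + (27/2)·(47/4−18)) = ½·(873/8 − 209/8 − 675/8) = -11/16, so the P-coordinate is (-11/16)/(-11/4) = 1/4.
[PSR] = ½·(12·(47/4−9) + (97/8)·(9−11) + (27/2)·(11−(47/4))) = ½·(33 − 97/4 − 81/8) = -11/16, so the Q-coordinate is 1/4.
[PQS] = ½·(12·(18−(47/4)) + (19/2)·(47/4−11) + (97/8)·(11−18)) = ½·(75 + 57/8 − 679/8) = -11/8, so the R-coordinate is 1/2.
Check: 1/4 + 1/4 + 1/2 = 1.

(1/4, 1/4, 1/2)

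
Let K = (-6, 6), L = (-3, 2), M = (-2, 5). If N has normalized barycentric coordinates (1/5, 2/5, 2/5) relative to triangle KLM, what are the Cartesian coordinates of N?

(-16/5, 4)

N = (1/5)·K + (2/5)·L + (2/5)·M.
x-coordinate: (1/5)·(-6) + (2/5)·(-3) + (2/5)·(-2) = -16/5.
y-coordinate: (1/5)·6 + (2/5)·2 + (2/5)·5 = 4.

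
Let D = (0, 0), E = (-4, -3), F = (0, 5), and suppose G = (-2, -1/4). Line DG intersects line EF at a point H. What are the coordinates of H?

Barycentric coordinates of G with respect to DEF: (1/4, 1/2, 1/4).
On side EF the D-coordinate is zero; dropping G's D-weight 1/4 and renormalizing the remaining 1/2 : 1/4 gives weights 2/3, 1/3 on E, F.
H = (2/3)·(-4, -3) + (1/3)·(0, 5) = (-8/3, -1/3).

(-8/3, -1/3)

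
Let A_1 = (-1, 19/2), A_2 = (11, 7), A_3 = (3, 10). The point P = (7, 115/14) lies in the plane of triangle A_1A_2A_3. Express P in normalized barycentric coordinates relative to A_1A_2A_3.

Signed area of the reference triangle: [A_1A_2A_3] = ½·((-1)·(7−10) + 11·(10−(19/2)) + 3·(19/2−7)) = ½·(3 + 11/2 + 15/2) = 8.
[PA_2A_3] = ½·(7·(7−10) + 11·(10−(115/14)) + 3·(115/14−7)) = ½·(-21 + 275/14 + 51/14) = 8/7, so the A_1-coordinate is (8/7)/8 = 1/7.
[A_1PA_3] = ½·((-1)·(115/14−10) + 7·(10−(19/2)) + 3·(19/2−(115/14))) = ½·(25/14 + 7/2 + 27/7) = 32/7, so the A_2-coordinate is 4/7.
[A_1A_2P] = ½·((-1)·(7−(115/14)) + 11·(115/14−(19/2)) + 7·(19/2−7)) = ½·(17/14 − 99/7 + 35/2) = 16/7, so the A_3-coordinate is 2/7.

(1/7, 4/7, 2/7)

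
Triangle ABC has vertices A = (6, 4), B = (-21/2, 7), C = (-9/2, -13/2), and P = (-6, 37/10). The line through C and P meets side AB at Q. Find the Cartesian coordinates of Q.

Barycentric coordinates of P with respect to ABC: (1/5, 3/5, 1/5).
On side AB the C-coordinate is zero; dropping P's C-weight 1/5 and renormalizing the remaining 1/5 : 3/5 gives weights 1/4, 3/4 on A, B.
Q = (1/4)·(6, 4) + (3/4)·(-21/2, 7) = (-51/8, 25/4).

(-51/8, 25/4)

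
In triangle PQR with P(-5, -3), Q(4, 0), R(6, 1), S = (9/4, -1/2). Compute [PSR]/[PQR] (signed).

1/2

[PQR] = ½·((-5)·(0−1) + 4·(1−(-3)) + 6·(-3−0)) = ½·(5 + 16 − 18) = 3/2.
[PSR] = ½·((-5)·(-1/2−1) + (9/4)·(1−(-3)) + 6·(-3−(-1/2))) = ½·(15/2 + 9 − 15) = 3/4, so the ratio is (3/4)/(3/2) = 1/2.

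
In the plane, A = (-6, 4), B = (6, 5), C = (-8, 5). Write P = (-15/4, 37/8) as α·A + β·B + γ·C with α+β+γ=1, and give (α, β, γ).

(3/8, 1/4, 3/8)

Signed area of the reference triangle: [ABC] = ½·((-6)·(5−5) + 6·(5−4) + (-8)·(4−5)) = ½·(0 + 6 + 8) = 7.
[PBC] = ½·((-15/4)·(5−5) + 6·(5−(37/8)) + (-8)·(37/8−5)) = ½·(0 + 9/4 + 3) = 21/8, so the A-coordinate is (21/8)/7 = 3/8.
[APC] = ½·((-6)·(37/8−5) + (-15/4)·(5−4) + (-8)·(4−(37/8))) = ½·(9/4 − 15/4 + 5) = 7/4, so the B-coordinate is 1/4.
[ABP] = ½·((-6)·(5−(37/8)) + 6·(37/8−4) + (-15/4)·(4−5)) = ½·(-9/4 + 15/4 + 15/4) = 21/8, so the C-coordinate is 3/8.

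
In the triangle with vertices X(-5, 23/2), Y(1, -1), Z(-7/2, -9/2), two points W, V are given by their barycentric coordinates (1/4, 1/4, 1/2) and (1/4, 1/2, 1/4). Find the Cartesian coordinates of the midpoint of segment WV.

Barycentric coordinates of the midpoint are the average: (1/4, 3/8, 3/8).
Converting: (1/4)·X + (3/8)·Y + (3/8)·Z = (-35/16, 13/16).

(-35/16, 13/16)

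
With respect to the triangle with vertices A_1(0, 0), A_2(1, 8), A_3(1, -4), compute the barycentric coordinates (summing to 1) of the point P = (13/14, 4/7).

Signed area of the reference triangle: [A_1A_2A_3] = ½·(0·(8−(-4)) + 1·(-4−0) + 1·(0−8)) = ½·(0 − 4 − 8) = -6.
[PA_2A_3] = ½·((13/14)·(8−(-4)) + 1·(-4−(4/7)) + 1·(4/7−8)) = ½·(78/7 − 32/7 − 52/7) = -3/7, so the A_1-coordinate is (-3/7)/(-6) = 1/14.
[A_1PA_3] = ½·(0·(4/7−(-4)) + (13/14)·(-4−0) + 1·(0−(4/7))) = ½·(0 − 26/7 − 4/7) = -15/7, so the A_2-coordinate is 5/14.
[A_1A_2P] = ½·(0·(8−(4/7)) + 1·(4/7−0) + (13/14)·(0−8)) = ½·(0 + 4/7 − 52/7) = -24/7, so the A_3-coordinate is 4/7.

(1/14, 5/14, 4/7)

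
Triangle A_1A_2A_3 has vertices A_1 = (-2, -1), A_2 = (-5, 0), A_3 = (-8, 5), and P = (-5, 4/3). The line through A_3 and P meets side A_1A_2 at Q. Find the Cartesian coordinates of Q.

Barycentric coordinates of P with respect to A_1A_2A_3: (1/3, 1/3, 1/3).
On side A_1A_2 the A_3-coordinate is zero; dropping P's A_3-weight 1/3 and renormalizing the remaining 1/3 : 1/3 gives weights 1/2, 1/2 on A_1, A_2.
Q = (1/2)·(-2, -1) + (1/2)·(-5, 0) = (-7/2, -1/2).

(-7/2, -1/2)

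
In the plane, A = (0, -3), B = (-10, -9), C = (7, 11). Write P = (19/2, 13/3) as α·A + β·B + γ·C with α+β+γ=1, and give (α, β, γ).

Signed area of the reference triangle: [ABC] = ½·(0·(-9−11) + (-10)·(11−(-3)) + 7·(-3−(-9))) = ½·(0 − 140 + 42) = -49.
[PBC] = ½·((19/2)·(-9−11) + (-10)·(11−(13/3)) + 7·(13/3−(-9))) = ½·(-190 − 200/3 + 280/3) = -245/3, so the A-coordinate is (-245/3)/(-49) = 5/3.
[APC] = ½·(0·(13/3−11) + (19/2)·(11−(-3)) + 7·(-3−(13/3))) = ½·(0 + 133 − 154/3) = 245/6, so the B-coordinate is -5/6.
[ABP] = ½·(0·(-9−(13/3)) + (-10)·(13/3−(-3)) + (19/2)·(-3−(-9))) = ½·(0 − 220/3 + 57) = -49/6, so the C-coordinate is 1/6.
Check: 5/3 − 5/6 + 1/6 = 1.

(5/3, -5/6, 1/6)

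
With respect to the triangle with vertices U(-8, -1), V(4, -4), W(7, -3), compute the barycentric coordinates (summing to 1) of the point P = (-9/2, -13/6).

(2/3, 1/2, -1/6)

Signed area of the reference triangle: [UVW] = ½·((-8)·(-4−(-3)) + 4·(-3−(-1)) + 7·(-1−(-4))) = ½·(8 − 8 + 21) = 21/2.
[PVW] = ½·((-9/2)·(-4−(-3)) + 4·(-3−(-13/6)) + 7·(-13/6−(-4))) = ½·(9/2 − 10/3 + 77/6) = 7, so the U-coordinate is 7/(21/2) = 2/3.
[UPW] = ½·((-8)·(-13/6−(-3)) + (-9/2)·(-3−(-1)) + 7·(-1−(-13/6))) = ½·(-20/3 + 9 + 49/6) = 21/4, so the V-coordinate is 1/2.
[UVP] = ½·((-8)·(-4−(-13/6)) + 4·(-13/6−(-1)) + (-9/2)·(-1−(-4))) = ½·(44/3 − 14/3 − 27/2) = -7/4, so the W-coordinate is -1/6.
Check: 2/3 + 1/2 − 1/6 = 1.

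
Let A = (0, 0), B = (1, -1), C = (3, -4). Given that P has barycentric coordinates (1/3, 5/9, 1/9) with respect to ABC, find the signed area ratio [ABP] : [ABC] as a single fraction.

The signed ratio [ABP]/[ABC] equals the barycentric coordinate of P at vertex C, which is 1/9.

1/9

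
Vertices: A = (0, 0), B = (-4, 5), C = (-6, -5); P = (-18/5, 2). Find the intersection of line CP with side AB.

(-3, 15/4)

Barycentric coordinates of P with respect to ABC: (1/5, 3/5, 1/5).
On side AB the C-coordinate is zero; dropping P's C-weight 1/5 and renormalizing the remaining 1/5 : 3/5 gives weights 1/4, 3/4 on A, B.
Q = (1/4)·(0, 0) + (3/4)·(-4, 5) = (-3, 15/4).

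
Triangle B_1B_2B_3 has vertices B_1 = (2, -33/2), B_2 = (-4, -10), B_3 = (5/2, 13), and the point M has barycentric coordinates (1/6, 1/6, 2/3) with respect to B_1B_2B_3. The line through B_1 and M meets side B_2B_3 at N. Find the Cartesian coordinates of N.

(6/5, 42/5)

Line B_1M meets B_2B_3 where the B_1-coordinate vanishes; zeroing M's B_1-weight and renormalizing leaves B_2, B_3-weights 1/6 : 2/3 → (1/5, 4/5).
So N = (1/5)·B_2 + (4/5)·B_3 = (6/5, 42/5).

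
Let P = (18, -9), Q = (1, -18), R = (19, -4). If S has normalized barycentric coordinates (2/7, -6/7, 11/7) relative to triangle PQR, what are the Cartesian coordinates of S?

S = (2/7)·P + (-6/7)·Q + (11/7)·R.
x-coordinate: (2/7)·18 + (-6/7)·1 + (11/7)·19 = 239/7.
y-coordinate: (2/7)·(-9) + (-6/7)·(-18) + (11/7)·(-4) = 46/7.

(239/7, 46/7)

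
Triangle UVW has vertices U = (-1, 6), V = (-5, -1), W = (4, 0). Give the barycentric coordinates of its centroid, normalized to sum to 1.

(1/3, 1/3, 1/3)

The centroid is the average of the vertices, so each weight is 1/3.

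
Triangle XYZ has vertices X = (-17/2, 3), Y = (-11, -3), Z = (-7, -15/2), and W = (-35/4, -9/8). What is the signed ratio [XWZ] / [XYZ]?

1/4

[XYZ] = ½·((-17/2)·(-3−(-15/2)) + (-11)·(-15/2−3) + (-7)·(3−(-3))) = ½·(-153/4 + 231/2 − 42) = 141/8.
[XWZ] = ½·((-17/2)·(-9/8−(-15/2)) + (-35/4)·(-15/2−3) + (-7)·(3−(-9/8))) = ½·(-867/16 + 735/8 − 231/8) = 141/32, so the ratio is (141/32)/(141/8) = 1/4.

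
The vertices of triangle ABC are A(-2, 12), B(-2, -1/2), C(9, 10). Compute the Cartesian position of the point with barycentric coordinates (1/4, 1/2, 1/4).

P = (1/4)·A + (1/2)·B + (1/4)·C.
x-coordinate: (1/4)·(-2) + (1/2)·(-2) + (1/4)·9 = 3/4.
y-coordinate: (1/4)·12 + (1/2)·(-1/2) + (1/4)·10 = 21/4.

(3/4, 21/4)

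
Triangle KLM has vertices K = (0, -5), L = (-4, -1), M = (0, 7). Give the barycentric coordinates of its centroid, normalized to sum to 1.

(1/3, 1/3, 1/3)

The centroid is the average of the vertices, so each weight is 1/3.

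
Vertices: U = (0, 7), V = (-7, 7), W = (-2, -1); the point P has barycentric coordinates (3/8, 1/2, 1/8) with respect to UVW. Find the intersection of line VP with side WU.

Line VP meets WU where the V-coordinate vanishes; zeroing P's V-weight and renormalizing leaves W, U-weights 1/8 : 3/8 → (1/4, 3/4).
So Q = (1/4)·W + (3/4)·U = (-1/2, 5).

(-1/2, 5)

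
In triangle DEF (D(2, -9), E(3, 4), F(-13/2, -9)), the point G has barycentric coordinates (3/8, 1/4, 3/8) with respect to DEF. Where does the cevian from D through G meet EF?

(-27/10, -19/5)

Line DG meets EF where the D-coordinate vanishes; zeroing G's D-weight and renormalizing leaves E, F-weights 1/4 : 3/8 → (2/5, 3/5).
So H = (2/5)·E + (3/5)·F = (-27/10, -19/5).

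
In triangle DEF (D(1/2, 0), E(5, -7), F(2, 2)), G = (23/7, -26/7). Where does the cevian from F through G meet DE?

Barycentric coordinates of G with respect to DEF: (2/7, 4/7, 1/7).
On side DE the F-coordinate is zero; dropping G's F-weight 1/7 and renormalizing the remaining 2/7 : 4/7 gives weights 1/3, 2/3 on D, E.
H = (1/3)·(1/2, 0) + (2/3)·(5, -7) = (7/2, -14/3).

(7/2, -14/3)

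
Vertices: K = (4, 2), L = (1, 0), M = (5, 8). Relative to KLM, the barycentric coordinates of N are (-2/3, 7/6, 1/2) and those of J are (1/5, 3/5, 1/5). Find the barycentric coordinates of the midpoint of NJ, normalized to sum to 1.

Since both coordinate triples sum to 1, the midpoint's barycentrics are the componentwise average.
(-2/3+1/5)/2 = -7/30; similarly 53/60 and 7/20.

(-7/30, 53/60, 7/20)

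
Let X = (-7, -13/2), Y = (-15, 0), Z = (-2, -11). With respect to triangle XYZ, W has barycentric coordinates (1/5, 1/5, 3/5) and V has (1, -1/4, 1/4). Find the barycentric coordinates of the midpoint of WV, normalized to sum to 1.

(3/5, -1/40, 17/40)

Since both coordinate triples sum to 1, the midpoint's barycentrics are the componentwise average.
(1/5+1)/2 = 3/5; similarly -1/40 and 17/40.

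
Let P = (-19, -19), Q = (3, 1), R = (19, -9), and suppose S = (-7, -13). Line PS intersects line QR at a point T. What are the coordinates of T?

(11, -4)

Barycentric coordinates of S with respect to PQR: (3/5, 1/5, 1/5).
On side QR the P-coordinate is zero; dropping S's P-weight 3/5 and renormalizing the remaining 1/5 : 1/5 gives weights 1/2, 1/2 on Q, R.
T = (1/2)·(3, 1) + (1/2)·(19, -9) = (11, -4).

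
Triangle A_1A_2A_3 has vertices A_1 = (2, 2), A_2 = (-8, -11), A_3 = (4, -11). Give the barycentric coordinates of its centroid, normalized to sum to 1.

(1/3, 1/3, 1/3)

The centroid is the average of the vertices, so each weight is 1/3.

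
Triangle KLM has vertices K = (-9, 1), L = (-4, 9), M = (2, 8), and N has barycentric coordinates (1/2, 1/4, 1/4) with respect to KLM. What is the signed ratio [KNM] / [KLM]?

1/4

The signed ratio [KNM]/[KLM] equals the barycentric coordinate of N at vertex L, which is 1/4.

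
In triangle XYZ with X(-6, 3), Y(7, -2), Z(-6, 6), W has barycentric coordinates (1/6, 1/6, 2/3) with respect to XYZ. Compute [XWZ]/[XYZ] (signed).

1/6

The signed ratio [XWZ]/[XYZ] equals the barycentric coordinate of W at vertex Y, which is 1/6.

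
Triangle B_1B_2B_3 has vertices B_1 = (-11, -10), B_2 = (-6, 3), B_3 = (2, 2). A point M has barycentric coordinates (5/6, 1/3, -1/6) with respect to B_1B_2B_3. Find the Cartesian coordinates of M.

M = (5/6)·B_1 + (1/3)·B_2 + (-1/6)·B_3.
x-coordinate: (5/6)·(-11) + (1/3)·(-6) + (-1/6)·2 = -23/2.
y-coordinate: (5/6)·(-10) + (1/3)·3 + (-1/6)·2 = -23/3.

(-23/2, -23/3)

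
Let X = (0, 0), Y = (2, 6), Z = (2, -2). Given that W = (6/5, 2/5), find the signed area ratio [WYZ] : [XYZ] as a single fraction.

[XYZ] = ½·(0·(6−(-2)) + 2·(-2−0) + 2·(0−6)) = ½·(0 − 4 − 12) = -8.
[WYZ] = ½·((6/5)·(6−(-2)) + 2·(-2−(2/5)) + 2·(2/5−6)) = ½·(48/5 − 24/5 − 56/5) = -16/5, so the ratio is (-16/5)/(-8) = 2/5.

2/5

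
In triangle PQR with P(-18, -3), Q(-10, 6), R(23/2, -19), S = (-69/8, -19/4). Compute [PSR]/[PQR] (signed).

[PQR] = ½·((-18)·(6−(-19)) + (-10)·(-19−(-3)) + (23/2)·(-3−6)) = ½·(-450 + 160 − 207/2) = -787/4.
[PSR] = ½·((-18)·(-19/4−(-19)) + (-69/8)·(-19−(-3)) + (23/2)·(-3−(-19/4))) = ½·(-513/2 + 138 + 161/8) = -787/16, so the ratio is (-787/16)/(-787/4) = 1/4.

1/4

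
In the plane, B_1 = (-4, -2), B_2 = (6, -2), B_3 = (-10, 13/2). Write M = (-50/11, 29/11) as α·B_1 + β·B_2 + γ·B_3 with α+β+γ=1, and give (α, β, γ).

Signed area of the reference triangle: [B_1B_2B_3] = ½·((-4)·(-2−(13/2)) + 6·(13/2−(-2)) + (-10)·(-2−(-2))) = ½·(34 + 51 + 0) = 85/2.
[MB_2B_3] = ½·((-50/11)·(-2−(13/2)) + 6·(13/2−(29/11)) + (-10)·(29/11−(-2))) = ½·(425/11 + 255/11 − 510/11) = 85/11, so the B_1-coordinate is (85/11)/(85/2) = 2/11.
[B_1MB_3] = ½·((-4)·(29/11−(13/2)) + (-50/11)·(13/2−(-2)) + (-10)·(-2−(29/11))) = ½·(170/11 − 425/11 + 510/11) = 255/22, so the B_2-coordinate is 3/11.
[B_1B_2M] = ½·((-4)·(-2−(29/11)) + 6·(29/11−(-2)) + (-50/11)·(-2−(-2))) = ½·(204/11 + 306/11 + 0) = 255/11, so the B_3-coordinate is 6/11.

(2/11, 3/11, 6/11)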